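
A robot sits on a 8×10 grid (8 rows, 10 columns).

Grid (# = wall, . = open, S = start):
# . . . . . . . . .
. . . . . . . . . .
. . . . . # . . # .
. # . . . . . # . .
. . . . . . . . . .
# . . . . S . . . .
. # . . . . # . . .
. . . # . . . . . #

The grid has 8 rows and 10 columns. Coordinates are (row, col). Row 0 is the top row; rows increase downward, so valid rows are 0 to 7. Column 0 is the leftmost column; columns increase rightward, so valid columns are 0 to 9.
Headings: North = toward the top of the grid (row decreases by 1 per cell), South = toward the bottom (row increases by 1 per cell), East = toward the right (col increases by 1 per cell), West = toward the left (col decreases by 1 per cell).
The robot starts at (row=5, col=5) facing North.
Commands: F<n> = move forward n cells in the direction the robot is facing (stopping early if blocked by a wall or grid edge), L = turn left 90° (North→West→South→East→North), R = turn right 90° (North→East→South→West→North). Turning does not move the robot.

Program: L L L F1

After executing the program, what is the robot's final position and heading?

Start: (row=5, col=5), facing North
  L: turn left, now facing West
  L: turn left, now facing South
  L: turn left, now facing East
  F1: move forward 1, now at (row=5, col=6)
Final: (row=5, col=6), facing East

Answer: Final position: (row=5, col=6), facing East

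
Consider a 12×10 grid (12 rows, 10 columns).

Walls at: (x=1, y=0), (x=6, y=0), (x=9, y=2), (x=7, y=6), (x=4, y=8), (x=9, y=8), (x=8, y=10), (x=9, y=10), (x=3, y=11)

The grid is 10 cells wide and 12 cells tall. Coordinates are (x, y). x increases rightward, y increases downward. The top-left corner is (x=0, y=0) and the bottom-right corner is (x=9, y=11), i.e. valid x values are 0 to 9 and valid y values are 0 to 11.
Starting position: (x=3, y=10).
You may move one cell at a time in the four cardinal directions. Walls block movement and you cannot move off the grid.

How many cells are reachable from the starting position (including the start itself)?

BFS flood-fill from (x=3, y=10):
  Distance 0: (x=3, y=10)
  Distance 1: (x=3, y=9), (x=2, y=10), (x=4, y=10)
  Distance 2: (x=3, y=8), (x=2, y=9), (x=4, y=9), (x=1, y=10), (x=5, y=10), (x=2, y=11), (x=4, y=11)
  Distance 3: (x=3, y=7), (x=2, y=8), (x=1, y=9), (x=5, y=9), (x=0, y=10), (x=6, y=10), (x=1, y=11), (x=5, y=11)
  Distance 4: (x=3, y=6), (x=2, y=7), (x=4, y=7), (x=1, y=8), (x=5, y=8), (x=0, y=9), (x=6, y=9), (x=7, y=10), (x=0, y=11), (x=6, y=11)
  Distance 5: (x=3, y=5), (x=2, y=6), (x=4, y=6), (x=1, y=7), (x=5, y=7), (x=0, y=8), (x=6, y=8), (x=7, y=9), (x=7, y=11)
  Distance 6: (x=3, y=4), (x=2, y=5), (x=4, y=5), (x=1, y=6), (x=5, y=6), (x=0, y=7), (x=6, y=7), (x=7, y=8), (x=8, y=9), (x=8, y=11)
  Distance 7: (x=3, y=3), (x=2, y=4), (x=4, y=4), (x=1, y=5), (x=5, y=5), (x=0, y=6), (x=6, y=6), (x=7, y=7), (x=8, y=8), (x=9, y=9), (x=9, y=11)
  Distance 8: (x=3, y=2), (x=2, y=3), (x=4, y=3), (x=1, y=4), (x=5, y=4), (x=0, y=5), (x=6, y=5), (x=8, y=7)
  Distance 9: (x=3, y=1), (x=2, y=2), (x=4, y=2), (x=1, y=3), (x=5, y=3), (x=0, y=4), (x=6, y=4), (x=7, y=5), (x=8, y=6), (x=9, y=7)
  Distance 10: (x=3, y=0), (x=2, y=1), (x=4, y=1), (x=1, y=2), (x=5, y=2), (x=0, y=3), (x=6, y=3), (x=7, y=4), (x=8, y=5), (x=9, y=6)
  Distance 11: (x=2, y=0), (x=4, y=0), (x=1, y=1), (x=5, y=1), (x=0, y=2), (x=6, y=2), (x=7, y=3), (x=8, y=4), (x=9, y=5)
  Distance 12: (x=5, y=0), (x=0, y=1), (x=6, y=1), (x=7, y=2), (x=8, y=3), (x=9, y=4)
  Distance 13: (x=0, y=0), (x=7, y=1), (x=8, y=2), (x=9, y=3)
  Distance 14: (x=7, y=0), (x=8, y=1)
  Distance 15: (x=8, y=0), (x=9, y=1)
  Distance 16: (x=9, y=0)
Total reachable: 111 (grid has 111 open cells total)

Answer: Reachable cells: 111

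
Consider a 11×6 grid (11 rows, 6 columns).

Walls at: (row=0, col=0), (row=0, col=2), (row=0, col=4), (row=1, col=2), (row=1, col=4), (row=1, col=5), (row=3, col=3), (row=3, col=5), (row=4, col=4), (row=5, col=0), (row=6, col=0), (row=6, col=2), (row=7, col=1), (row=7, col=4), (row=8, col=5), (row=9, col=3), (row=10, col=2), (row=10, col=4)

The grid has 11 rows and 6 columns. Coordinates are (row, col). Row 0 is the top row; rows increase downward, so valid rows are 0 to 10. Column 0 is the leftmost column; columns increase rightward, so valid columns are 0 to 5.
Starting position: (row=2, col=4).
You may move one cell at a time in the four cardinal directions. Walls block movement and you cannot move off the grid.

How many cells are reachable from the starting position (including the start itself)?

BFS flood-fill from (row=2, col=4):
  Distance 0: (row=2, col=4)
  Distance 1: (row=2, col=3), (row=2, col=5), (row=3, col=4)
  Distance 2: (row=1, col=3), (row=2, col=2)
  Distance 3: (row=0, col=3), (row=2, col=1), (row=3, col=2)
  Distance 4: (row=1, col=1), (row=2, col=0), (row=3, col=1), (row=4, col=2)
  Distance 5: (row=0, col=1), (row=1, col=0), (row=3, col=0), (row=4, col=1), (row=4, col=3), (row=5, col=2)
  Distance 6: (row=4, col=0), (row=5, col=1), (row=5, col=3)
  Distance 7: (row=5, col=4), (row=6, col=1), (row=6, col=3)
  Distance 8: (row=5, col=5), (row=6, col=4), (row=7, col=3)
  Distance 9: (row=4, col=5), (row=6, col=5), (row=7, col=2), (row=8, col=3)
  Distance 10: (row=7, col=5), (row=8, col=2), (row=8, col=4)
  Distance 11: (row=8, col=1), (row=9, col=2), (row=9, col=4)
  Distance 12: (row=8, col=0), (row=9, col=1), (row=9, col=5)
  Distance 13: (row=7, col=0), (row=9, col=0), (row=10, col=1), (row=10, col=5)
  Distance 14: (row=10, col=0)
Total reachable: 46 (grid has 48 open cells total)

Answer: Reachable cells: 46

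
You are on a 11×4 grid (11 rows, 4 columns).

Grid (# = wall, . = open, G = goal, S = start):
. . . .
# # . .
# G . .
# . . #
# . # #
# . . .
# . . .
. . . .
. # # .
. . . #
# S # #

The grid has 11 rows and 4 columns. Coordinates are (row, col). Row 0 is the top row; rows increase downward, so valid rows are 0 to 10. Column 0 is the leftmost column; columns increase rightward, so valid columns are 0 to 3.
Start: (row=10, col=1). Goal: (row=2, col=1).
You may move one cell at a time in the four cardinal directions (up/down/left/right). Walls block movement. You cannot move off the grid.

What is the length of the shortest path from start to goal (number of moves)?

Answer: Shortest path length: 10

Derivation:
BFS from (row=10, col=1) until reaching (row=2, col=1):
  Distance 0: (row=10, col=1)
  Distance 1: (row=9, col=1)
  Distance 2: (row=9, col=0), (row=9, col=2)
  Distance 3: (row=8, col=0)
  Distance 4: (row=7, col=0)
  Distance 5: (row=7, col=1)
  Distance 6: (row=6, col=1), (row=7, col=2)
  Distance 7: (row=5, col=1), (row=6, col=2), (row=7, col=3)
  Distance 8: (row=4, col=1), (row=5, col=2), (row=6, col=3), (row=8, col=3)
  Distance 9: (row=3, col=1), (row=5, col=3)
  Distance 10: (row=2, col=1), (row=3, col=2)  <- goal reached here
One shortest path (10 moves): (row=10, col=1) -> (row=9, col=1) -> (row=9, col=0) -> (row=8, col=0) -> (row=7, col=0) -> (row=7, col=1) -> (row=6, col=1) -> (row=5, col=1) -> (row=4, col=1) -> (row=3, col=1) -> (row=2, col=1)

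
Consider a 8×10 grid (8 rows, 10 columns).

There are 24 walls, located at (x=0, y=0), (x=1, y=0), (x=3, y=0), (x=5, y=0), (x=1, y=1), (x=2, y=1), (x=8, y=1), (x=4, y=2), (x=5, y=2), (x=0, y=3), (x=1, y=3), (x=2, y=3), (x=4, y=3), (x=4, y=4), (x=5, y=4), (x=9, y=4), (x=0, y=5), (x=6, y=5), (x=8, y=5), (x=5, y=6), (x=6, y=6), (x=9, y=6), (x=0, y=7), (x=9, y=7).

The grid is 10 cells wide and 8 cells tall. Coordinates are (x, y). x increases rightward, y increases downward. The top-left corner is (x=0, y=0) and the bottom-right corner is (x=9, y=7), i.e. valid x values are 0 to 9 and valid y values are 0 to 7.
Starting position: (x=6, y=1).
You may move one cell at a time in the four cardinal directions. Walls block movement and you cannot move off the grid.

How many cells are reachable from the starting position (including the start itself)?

BFS flood-fill from (x=6, y=1):
  Distance 0: (x=6, y=1)
  Distance 1: (x=6, y=0), (x=5, y=1), (x=7, y=1), (x=6, y=2)
  Distance 2: (x=7, y=0), (x=4, y=1), (x=7, y=2), (x=6, y=3)
  Distance 3: (x=4, y=0), (x=8, y=0), (x=3, y=1), (x=8, y=2), (x=5, y=3), (x=7, y=3), (x=6, y=4)
  Distance 4: (x=9, y=0), (x=3, y=2), (x=9, y=2), (x=8, y=3), (x=7, y=4)
  Distance 5: (x=9, y=1), (x=2, y=2), (x=3, y=3), (x=9, y=3), (x=8, y=4), (x=7, y=5)
  Distance 6: (x=1, y=2), (x=3, y=4), (x=7, y=6)
  Distance 7: (x=0, y=2), (x=2, y=4), (x=3, y=5), (x=8, y=6), (x=7, y=7)
  Distance 8: (x=0, y=1), (x=1, y=4), (x=2, y=5), (x=4, y=5), (x=3, y=6), (x=6, y=7), (x=8, y=7)
  Distance 9: (x=0, y=4), (x=1, y=5), (x=5, y=5), (x=2, y=6), (x=4, y=6), (x=3, y=7), (x=5, y=7)
  Distance 10: (x=1, y=6), (x=2, y=7), (x=4, y=7)
  Distance 11: (x=0, y=6), (x=1, y=7)
Total reachable: 54 (grid has 56 open cells total)

Answer: Reachable cells: 54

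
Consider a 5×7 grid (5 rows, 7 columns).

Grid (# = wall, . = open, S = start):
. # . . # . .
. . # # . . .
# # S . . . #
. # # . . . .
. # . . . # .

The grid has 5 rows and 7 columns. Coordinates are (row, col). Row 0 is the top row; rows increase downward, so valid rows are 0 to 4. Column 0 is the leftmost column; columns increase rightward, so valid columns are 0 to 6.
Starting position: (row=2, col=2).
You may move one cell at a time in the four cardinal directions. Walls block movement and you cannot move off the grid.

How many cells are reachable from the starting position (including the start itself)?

Answer: Reachable cells: 17

Derivation:
BFS flood-fill from (row=2, col=2):
  Distance 0: (row=2, col=2)
  Distance 1: (row=2, col=3)
  Distance 2: (row=2, col=4), (row=3, col=3)
  Distance 3: (row=1, col=4), (row=2, col=5), (row=3, col=4), (row=4, col=3)
  Distance 4: (row=1, col=5), (row=3, col=5), (row=4, col=2), (row=4, col=4)
  Distance 5: (row=0, col=5), (row=1, col=6), (row=3, col=6)
  Distance 6: (row=0, col=6), (row=4, col=6)
Total reachable: 17 (grid has 24 open cells total)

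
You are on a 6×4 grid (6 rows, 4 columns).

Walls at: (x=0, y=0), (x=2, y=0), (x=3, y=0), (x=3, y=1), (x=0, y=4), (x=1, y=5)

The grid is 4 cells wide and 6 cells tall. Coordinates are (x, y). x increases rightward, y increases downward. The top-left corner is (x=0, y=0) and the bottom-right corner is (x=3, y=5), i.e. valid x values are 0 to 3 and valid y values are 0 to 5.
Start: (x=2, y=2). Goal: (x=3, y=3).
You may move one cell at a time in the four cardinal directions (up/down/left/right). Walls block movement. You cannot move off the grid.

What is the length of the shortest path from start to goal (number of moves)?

Answer: Shortest path length: 2

Derivation:
BFS from (x=2, y=2) until reaching (x=3, y=3):
  Distance 0: (x=2, y=2)
  Distance 1: (x=2, y=1), (x=1, y=2), (x=3, y=2), (x=2, y=3)
  Distance 2: (x=1, y=1), (x=0, y=2), (x=1, y=3), (x=3, y=3), (x=2, y=4)  <- goal reached here
One shortest path (2 moves): (x=2, y=2) -> (x=3, y=2) -> (x=3, y=3)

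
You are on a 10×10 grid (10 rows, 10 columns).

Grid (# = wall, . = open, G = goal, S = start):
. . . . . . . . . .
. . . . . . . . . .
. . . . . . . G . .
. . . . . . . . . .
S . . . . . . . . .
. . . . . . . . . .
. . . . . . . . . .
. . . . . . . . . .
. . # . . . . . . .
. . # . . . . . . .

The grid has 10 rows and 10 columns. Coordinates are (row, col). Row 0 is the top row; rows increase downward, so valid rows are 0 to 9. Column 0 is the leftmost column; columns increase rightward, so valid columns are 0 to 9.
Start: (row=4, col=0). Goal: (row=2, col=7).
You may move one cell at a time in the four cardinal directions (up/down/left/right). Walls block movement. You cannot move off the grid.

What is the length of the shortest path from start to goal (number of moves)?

Answer: Shortest path length: 9

Derivation:
BFS from (row=4, col=0) until reaching (row=2, col=7):
  Distance 0: (row=4, col=0)
  Distance 1: (row=3, col=0), (row=4, col=1), (row=5, col=0)
  Distance 2: (row=2, col=0), (row=3, col=1), (row=4, col=2), (row=5, col=1), (row=6, col=0)
  Distance 3: (row=1, col=0), (row=2, col=1), (row=3, col=2), (row=4, col=3), (row=5, col=2), (row=6, col=1), (row=7, col=0)
  Distance 4: (row=0, col=0), (row=1, col=1), (row=2, col=2), (row=3, col=3), (row=4, col=4), (row=5, col=3), (row=6, col=2), (row=7, col=1), (row=8, col=0)
  Distance 5: (row=0, col=1), (row=1, col=2), (row=2, col=3), (row=3, col=4), (row=4, col=5), (row=5, col=4), (row=6, col=3), (row=7, col=2), (row=8, col=1), (row=9, col=0)
  Distance 6: (row=0, col=2), (row=1, col=3), (row=2, col=4), (row=3, col=5), (row=4, col=6), (row=5, col=5), (row=6, col=4), (row=7, col=3), (row=9, col=1)
  Distance 7: (row=0, col=3), (row=1, col=4), (row=2, col=5), (row=3, col=6), (row=4, col=7), (row=5, col=6), (row=6, col=5), (row=7, col=4), (row=8, col=3)
  Distance 8: (row=0, col=4), (row=1, col=5), (row=2, col=6), (row=3, col=7), (row=4, col=8), (row=5, col=7), (row=6, col=6), (row=7, col=5), (row=8, col=4), (row=9, col=3)
  Distance 9: (row=0, col=5), (row=1, col=6), (row=2, col=7), (row=3, col=8), (row=4, col=9), (row=5, col=8), (row=6, col=7), (row=7, col=6), (row=8, col=5), (row=9, col=4)  <- goal reached here
One shortest path (9 moves): (row=4, col=0) -> (row=4, col=1) -> (row=4, col=2) -> (row=4, col=3) -> (row=4, col=4) -> (row=4, col=5) -> (row=4, col=6) -> (row=4, col=7) -> (row=3, col=7) -> (row=2, col=7)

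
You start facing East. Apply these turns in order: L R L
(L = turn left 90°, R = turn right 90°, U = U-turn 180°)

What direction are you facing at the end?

Start: East
  L (left (90° counter-clockwise)) -> North
  R (right (90° clockwise)) -> East
  L (left (90° counter-clockwise)) -> North
Final: North

Answer: Final heading: North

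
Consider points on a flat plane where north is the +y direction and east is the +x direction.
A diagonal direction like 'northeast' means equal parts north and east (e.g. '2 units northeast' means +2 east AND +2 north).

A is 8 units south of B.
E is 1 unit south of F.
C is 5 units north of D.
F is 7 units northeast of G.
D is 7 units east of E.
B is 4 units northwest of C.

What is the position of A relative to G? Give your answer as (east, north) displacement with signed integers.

Place G at the origin (east=0, north=0).
  F is 7 units northeast of G: delta (east=+7, north=+7); F at (east=7, north=7).
  E is 1 unit south of F: delta (east=+0, north=-1); E at (east=7, north=6).
  D is 7 units east of E: delta (east=+7, north=+0); D at (east=14, north=6).
  C is 5 units north of D: delta (east=+0, north=+5); C at (east=14, north=11).
  B is 4 units northwest of C: delta (east=-4, north=+4); B at (east=10, north=15).
  A is 8 units south of B: delta (east=+0, north=-8); A at (east=10, north=7).
Therefore A relative to G: (east=10, north=7).

Answer: A is at (east=10, north=7) relative to G.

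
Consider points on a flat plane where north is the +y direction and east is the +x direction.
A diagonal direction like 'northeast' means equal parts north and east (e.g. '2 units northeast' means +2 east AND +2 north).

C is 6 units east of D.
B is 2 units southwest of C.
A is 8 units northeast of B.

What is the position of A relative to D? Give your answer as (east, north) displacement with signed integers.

Place D at the origin (east=0, north=0).
  C is 6 units east of D: delta (east=+6, north=+0); C at (east=6, north=0).
  B is 2 units southwest of C: delta (east=-2, north=-2); B at (east=4, north=-2).
  A is 8 units northeast of B: delta (east=+8, north=+8); A at (east=12, north=6).
Therefore A relative to D: (east=12, north=6).

Answer: A is at (east=12, north=6) relative to D.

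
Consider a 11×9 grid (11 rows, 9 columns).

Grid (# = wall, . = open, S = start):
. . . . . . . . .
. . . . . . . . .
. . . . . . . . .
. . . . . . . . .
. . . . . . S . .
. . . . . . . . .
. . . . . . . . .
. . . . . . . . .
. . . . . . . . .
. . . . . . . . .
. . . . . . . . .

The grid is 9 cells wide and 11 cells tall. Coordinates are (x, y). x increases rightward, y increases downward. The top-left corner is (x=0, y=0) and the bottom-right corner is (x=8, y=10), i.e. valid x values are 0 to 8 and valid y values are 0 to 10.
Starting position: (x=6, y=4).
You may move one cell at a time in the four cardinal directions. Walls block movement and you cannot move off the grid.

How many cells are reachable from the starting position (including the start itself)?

Answer: Reachable cells: 99

Derivation:
BFS flood-fill from (x=6, y=4):
  Distance 0: (x=6, y=4)
  Distance 1: (x=6, y=3), (x=5, y=4), (x=7, y=4), (x=6, y=5)
  Distance 2: (x=6, y=2), (x=5, y=3), (x=7, y=3), (x=4, y=4), (x=8, y=4), (x=5, y=5), (x=7, y=5), (x=6, y=6)
  Distance 3: (x=6, y=1), (x=5, y=2), (x=7, y=2), (x=4, y=3), (x=8, y=3), (x=3, y=4), (x=4, y=5), (x=8, y=5), (x=5, y=6), (x=7, y=6), (x=6, y=7)
  Distance 4: (x=6, y=0), (x=5, y=1), (x=7, y=1), (x=4, y=2), (x=8, y=2), (x=3, y=3), (x=2, y=4), (x=3, y=5), (x=4, y=6), (x=8, y=6), (x=5, y=7), (x=7, y=7), (x=6, y=8)
  Distance 5: (x=5, y=0), (x=7, y=0), (x=4, y=1), (x=8, y=1), (x=3, y=2), (x=2, y=3), (x=1, y=4), (x=2, y=5), (x=3, y=6), (x=4, y=7), (x=8, y=7), (x=5, y=8), (x=7, y=8), (x=6, y=9)
  Distance 6: (x=4, y=0), (x=8, y=0), (x=3, y=1), (x=2, y=2), (x=1, y=3), (x=0, y=4), (x=1, y=5), (x=2, y=6), (x=3, y=7), (x=4, y=8), (x=8, y=8), (x=5, y=9), (x=7, y=9), (x=6, y=10)
  Distance 7: (x=3, y=0), (x=2, y=1), (x=1, y=2), (x=0, y=3), (x=0, y=5), (x=1, y=6), (x=2, y=7), (x=3, y=8), (x=4, y=9), (x=8, y=9), (x=5, y=10), (x=7, y=10)
  Distance 8: (x=2, y=0), (x=1, y=1), (x=0, y=2), (x=0, y=6), (x=1, y=7), (x=2, y=8), (x=3, y=9), (x=4, y=10), (x=8, y=10)
  Distance 9: (x=1, y=0), (x=0, y=1), (x=0, y=7), (x=1, y=8), (x=2, y=9), (x=3, y=10)
  Distance 10: (x=0, y=0), (x=0, y=8), (x=1, y=9), (x=2, y=10)
  Distance 11: (x=0, y=9), (x=1, y=10)
  Distance 12: (x=0, y=10)
Total reachable: 99 (grid has 99 open cells total)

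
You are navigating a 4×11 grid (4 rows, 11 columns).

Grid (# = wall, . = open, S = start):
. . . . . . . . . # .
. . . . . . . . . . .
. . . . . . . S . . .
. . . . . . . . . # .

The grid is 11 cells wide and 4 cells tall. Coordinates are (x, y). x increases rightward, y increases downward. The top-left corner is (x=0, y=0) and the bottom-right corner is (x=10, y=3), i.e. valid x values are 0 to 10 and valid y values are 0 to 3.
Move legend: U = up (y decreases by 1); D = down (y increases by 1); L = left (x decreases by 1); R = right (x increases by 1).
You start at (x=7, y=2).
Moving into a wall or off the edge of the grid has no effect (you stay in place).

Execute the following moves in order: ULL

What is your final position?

Answer: Final position: (x=5, y=1)

Derivation:
Start: (x=7, y=2)
  U (up): (x=7, y=2) -> (x=7, y=1)
  L (left): (x=7, y=1) -> (x=6, y=1)
  L (left): (x=6, y=1) -> (x=5, y=1)
Final: (x=5, y=1)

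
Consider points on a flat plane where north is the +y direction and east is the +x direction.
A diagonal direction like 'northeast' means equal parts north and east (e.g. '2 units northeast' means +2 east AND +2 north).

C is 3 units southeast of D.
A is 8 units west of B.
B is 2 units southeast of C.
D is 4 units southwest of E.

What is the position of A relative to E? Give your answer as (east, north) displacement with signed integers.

Place E at the origin (east=0, north=0).
  D is 4 units southwest of E: delta (east=-4, north=-4); D at (east=-4, north=-4).
  C is 3 units southeast of D: delta (east=+3, north=-3); C at (east=-1, north=-7).
  B is 2 units southeast of C: delta (east=+2, north=-2); B at (east=1, north=-9).
  A is 8 units west of B: delta (east=-8, north=+0); A at (east=-7, north=-9).
Therefore A relative to E: (east=-7, north=-9).

Answer: A is at (east=-7, north=-9) relative to E.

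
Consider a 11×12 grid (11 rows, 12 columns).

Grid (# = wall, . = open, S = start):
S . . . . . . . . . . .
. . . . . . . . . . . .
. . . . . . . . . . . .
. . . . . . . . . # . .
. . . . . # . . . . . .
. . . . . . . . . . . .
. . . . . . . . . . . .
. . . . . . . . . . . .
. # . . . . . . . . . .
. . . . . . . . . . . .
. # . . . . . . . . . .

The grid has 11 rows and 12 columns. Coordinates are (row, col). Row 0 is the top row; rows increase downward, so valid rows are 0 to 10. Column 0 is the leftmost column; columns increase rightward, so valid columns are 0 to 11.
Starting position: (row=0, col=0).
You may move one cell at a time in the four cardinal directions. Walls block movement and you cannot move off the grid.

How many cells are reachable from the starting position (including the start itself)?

BFS flood-fill from (row=0, col=0):
  Distance 0: (row=0, col=0)
  Distance 1: (row=0, col=1), (row=1, col=0)
  Distance 2: (row=0, col=2), (row=1, col=1), (row=2, col=0)
  Distance 3: (row=0, col=3), (row=1, col=2), (row=2, col=1), (row=3, col=0)
  Distance 4: (row=0, col=4), (row=1, col=3), (row=2, col=2), (row=3, col=1), (row=4, col=0)
  Distance 5: (row=0, col=5), (row=1, col=4), (row=2, col=3), (row=3, col=2), (row=4, col=1), (row=5, col=0)
  Distance 6: (row=0, col=6), (row=1, col=5), (row=2, col=4), (row=3, col=3), (row=4, col=2), (row=5, col=1), (row=6, col=0)
  Distance 7: (row=0, col=7), (row=1, col=6), (row=2, col=5), (row=3, col=4), (row=4, col=3), (row=5, col=2), (row=6, col=1), (row=7, col=0)
  Distance 8: (row=0, col=8), (row=1, col=7), (row=2, col=6), (row=3, col=5), (row=4, col=4), (row=5, col=3), (row=6, col=2), (row=7, col=1), (row=8, col=0)
  Distance 9: (row=0, col=9), (row=1, col=8), (row=2, col=7), (row=3, col=6), (row=5, col=4), (row=6, col=3), (row=7, col=2), (row=9, col=0)
  Distance 10: (row=0, col=10), (row=1, col=9), (row=2, col=8), (row=3, col=7), (row=4, col=6), (row=5, col=5), (row=6, col=4), (row=7, col=3), (row=8, col=2), (row=9, col=1), (row=10, col=0)
  Distance 11: (row=0, col=11), (row=1, col=10), (row=2, col=9), (row=3, col=8), (row=4, col=7), (row=5, col=6), (row=6, col=5), (row=7, col=4), (row=8, col=3), (row=9, col=2)
  Distance 12: (row=1, col=11), (row=2, col=10), (row=4, col=8), (row=5, col=7), (row=6, col=6), (row=7, col=5), (row=8, col=4), (row=9, col=3), (row=10, col=2)
  Distance 13: (row=2, col=11), (row=3, col=10), (row=4, col=9), (row=5, col=8), (row=6, col=7), (row=7, col=6), (row=8, col=5), (row=9, col=4), (row=10, col=3)
  Distance 14: (row=3, col=11), (row=4, col=10), (row=5, col=9), (row=6, col=8), (row=7, col=7), (row=8, col=6), (row=9, col=5), (row=10, col=4)
  Distance 15: (row=4, col=11), (row=5, col=10), (row=6, col=9), (row=7, col=8), (row=8, col=7), (row=9, col=6), (row=10, col=5)
  Distance 16: (row=5, col=11), (row=6, col=10), (row=7, col=9), (row=8, col=8), (row=9, col=7), (row=10, col=6)
  Distance 17: (row=6, col=11), (row=7, col=10), (row=8, col=9), (row=9, col=8), (row=10, col=7)
  Distance 18: (row=7, col=11), (row=8, col=10), (row=9, col=9), (row=10, col=8)
  Distance 19: (row=8, col=11), (row=9, col=10), (row=10, col=9)
  Distance 20: (row=9, col=11), (row=10, col=10)
  Distance 21: (row=10, col=11)
Total reachable: 128 (grid has 128 open cells total)

Answer: Reachable cells: 128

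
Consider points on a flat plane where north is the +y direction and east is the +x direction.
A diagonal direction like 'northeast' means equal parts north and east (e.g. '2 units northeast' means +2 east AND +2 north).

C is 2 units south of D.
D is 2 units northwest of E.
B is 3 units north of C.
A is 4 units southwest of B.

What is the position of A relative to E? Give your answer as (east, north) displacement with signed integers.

Answer: A is at (east=-6, north=-1) relative to E.

Derivation:
Place E at the origin (east=0, north=0).
  D is 2 units northwest of E: delta (east=-2, north=+2); D at (east=-2, north=2).
  C is 2 units south of D: delta (east=+0, north=-2); C at (east=-2, north=0).
  B is 3 units north of C: delta (east=+0, north=+3); B at (east=-2, north=3).
  A is 4 units southwest of B: delta (east=-4, north=-4); A at (east=-6, north=-1).
Therefore A relative to E: (east=-6, north=-1).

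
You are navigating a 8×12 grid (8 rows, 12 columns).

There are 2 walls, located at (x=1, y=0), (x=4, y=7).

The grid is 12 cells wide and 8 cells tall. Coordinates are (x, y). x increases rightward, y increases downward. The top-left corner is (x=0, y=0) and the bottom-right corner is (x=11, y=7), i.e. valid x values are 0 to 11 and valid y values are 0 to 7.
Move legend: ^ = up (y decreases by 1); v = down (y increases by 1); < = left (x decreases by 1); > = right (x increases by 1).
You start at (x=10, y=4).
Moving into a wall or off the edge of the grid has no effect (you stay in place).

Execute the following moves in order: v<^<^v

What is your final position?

Answer: Final position: (x=8, y=4)

Derivation:
Start: (x=10, y=4)
  v (down): (x=10, y=4) -> (x=10, y=5)
  < (left): (x=10, y=5) -> (x=9, y=5)
  ^ (up): (x=9, y=5) -> (x=9, y=4)
  < (left): (x=9, y=4) -> (x=8, y=4)
  ^ (up): (x=8, y=4) -> (x=8, y=3)
  v (down): (x=8, y=3) -> (x=8, y=4)
Final: (x=8, y=4)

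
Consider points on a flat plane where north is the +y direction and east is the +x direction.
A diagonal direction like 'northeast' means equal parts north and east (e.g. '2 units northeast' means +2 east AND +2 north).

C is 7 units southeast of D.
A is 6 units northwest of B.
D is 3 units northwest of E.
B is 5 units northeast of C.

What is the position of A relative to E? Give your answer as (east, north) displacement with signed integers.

Answer: A is at (east=3, north=7) relative to E.

Derivation:
Place E at the origin (east=0, north=0).
  D is 3 units northwest of E: delta (east=-3, north=+3); D at (east=-3, north=3).
  C is 7 units southeast of D: delta (east=+7, north=-7); C at (east=4, north=-4).
  B is 5 units northeast of C: delta (east=+5, north=+5); B at (east=9, north=1).
  A is 6 units northwest of B: delta (east=-6, north=+6); A at (east=3, north=7).
Therefore A relative to E: (east=3, north=7).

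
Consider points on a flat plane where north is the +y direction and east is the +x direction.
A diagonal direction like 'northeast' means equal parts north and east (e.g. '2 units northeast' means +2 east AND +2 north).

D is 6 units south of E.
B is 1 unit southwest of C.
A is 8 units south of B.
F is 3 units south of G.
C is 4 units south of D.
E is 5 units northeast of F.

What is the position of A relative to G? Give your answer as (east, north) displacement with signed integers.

Place G at the origin (east=0, north=0).
  F is 3 units south of G: delta (east=+0, north=-3); F at (east=0, north=-3).
  E is 5 units northeast of F: delta (east=+5, north=+5); E at (east=5, north=2).
  D is 6 units south of E: delta (east=+0, north=-6); D at (east=5, north=-4).
  C is 4 units south of D: delta (east=+0, north=-4); C at (east=5, north=-8).
  B is 1 unit southwest of C: delta (east=-1, north=-1); B at (east=4, north=-9).
  A is 8 units south of B: delta (east=+0, north=-8); A at (east=4, north=-17).
Therefore A relative to G: (east=4, north=-17).

Answer: A is at (east=4, north=-17) relative to G.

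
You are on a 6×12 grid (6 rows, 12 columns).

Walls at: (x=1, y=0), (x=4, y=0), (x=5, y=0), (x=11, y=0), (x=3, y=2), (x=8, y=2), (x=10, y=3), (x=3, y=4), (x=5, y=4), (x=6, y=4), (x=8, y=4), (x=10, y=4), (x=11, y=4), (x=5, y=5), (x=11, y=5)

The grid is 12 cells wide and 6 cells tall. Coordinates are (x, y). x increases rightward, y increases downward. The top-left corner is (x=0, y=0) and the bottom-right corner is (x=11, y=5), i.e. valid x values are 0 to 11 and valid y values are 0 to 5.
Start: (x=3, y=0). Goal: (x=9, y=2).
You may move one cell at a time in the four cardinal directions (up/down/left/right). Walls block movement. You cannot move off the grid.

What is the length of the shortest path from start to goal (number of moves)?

Answer: Shortest path length: 8

Derivation:
BFS from (x=3, y=0) until reaching (x=9, y=2):
  Distance 0: (x=3, y=0)
  Distance 1: (x=2, y=0), (x=3, y=1)
  Distance 2: (x=2, y=1), (x=4, y=1)
  Distance 3: (x=1, y=1), (x=5, y=1), (x=2, y=2), (x=4, y=2)
  Distance 4: (x=0, y=1), (x=6, y=1), (x=1, y=2), (x=5, y=2), (x=2, y=3), (x=4, y=3)
  Distance 5: (x=0, y=0), (x=6, y=0), (x=7, y=1), (x=0, y=2), (x=6, y=2), (x=1, y=3), (x=3, y=3), (x=5, y=3), (x=2, y=4), (x=4, y=4)
  Distance 6: (x=7, y=0), (x=8, y=1), (x=7, y=2), (x=0, y=3), (x=6, y=3), (x=1, y=4), (x=2, y=5), (x=4, y=5)
  Distance 7: (x=8, y=0), (x=9, y=1), (x=7, y=3), (x=0, y=4), (x=1, y=5), (x=3, y=5)
  Distance 8: (x=9, y=0), (x=10, y=1), (x=9, y=2), (x=8, y=3), (x=7, y=4), (x=0, y=5)  <- goal reached here
One shortest path (8 moves): (x=3, y=0) -> (x=3, y=1) -> (x=4, y=1) -> (x=5, y=1) -> (x=6, y=1) -> (x=7, y=1) -> (x=8, y=1) -> (x=9, y=1) -> (x=9, y=2)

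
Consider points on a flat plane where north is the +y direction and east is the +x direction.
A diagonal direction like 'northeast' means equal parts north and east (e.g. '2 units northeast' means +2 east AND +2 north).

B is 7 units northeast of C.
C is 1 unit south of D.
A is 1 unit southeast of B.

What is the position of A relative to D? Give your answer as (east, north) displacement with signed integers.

Place D at the origin (east=0, north=0).
  C is 1 unit south of D: delta (east=+0, north=-1); C at (east=0, north=-1).
  B is 7 units northeast of C: delta (east=+7, north=+7); B at (east=7, north=6).
  A is 1 unit southeast of B: delta (east=+1, north=-1); A at (east=8, north=5).
Therefore A relative to D: (east=8, north=5).

Answer: A is at (east=8, north=5) relative to D.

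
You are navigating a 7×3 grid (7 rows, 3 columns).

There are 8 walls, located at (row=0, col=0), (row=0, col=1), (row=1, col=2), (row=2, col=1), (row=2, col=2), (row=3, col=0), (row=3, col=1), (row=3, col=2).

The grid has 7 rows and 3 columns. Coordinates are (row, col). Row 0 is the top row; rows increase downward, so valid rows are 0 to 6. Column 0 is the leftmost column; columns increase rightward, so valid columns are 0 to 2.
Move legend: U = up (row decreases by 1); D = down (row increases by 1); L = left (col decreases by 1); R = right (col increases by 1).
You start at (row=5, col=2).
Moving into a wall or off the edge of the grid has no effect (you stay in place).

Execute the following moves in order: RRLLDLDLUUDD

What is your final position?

Answer: Final position: (row=6, col=0)

Derivation:
Start: (row=5, col=2)
  R (right): blocked, stay at (row=5, col=2)
  R (right): blocked, stay at (row=5, col=2)
  L (left): (row=5, col=2) -> (row=5, col=1)
  L (left): (row=5, col=1) -> (row=5, col=0)
  D (down): (row=5, col=0) -> (row=6, col=0)
  L (left): blocked, stay at (row=6, col=0)
  D (down): blocked, stay at (row=6, col=0)
  L (left): blocked, stay at (row=6, col=0)
  U (up): (row=6, col=0) -> (row=5, col=0)
  U (up): (row=5, col=0) -> (row=4, col=0)
  D (down): (row=4, col=0) -> (row=5, col=0)
  D (down): (row=5, col=0) -> (row=6, col=0)
Final: (row=6, col=0)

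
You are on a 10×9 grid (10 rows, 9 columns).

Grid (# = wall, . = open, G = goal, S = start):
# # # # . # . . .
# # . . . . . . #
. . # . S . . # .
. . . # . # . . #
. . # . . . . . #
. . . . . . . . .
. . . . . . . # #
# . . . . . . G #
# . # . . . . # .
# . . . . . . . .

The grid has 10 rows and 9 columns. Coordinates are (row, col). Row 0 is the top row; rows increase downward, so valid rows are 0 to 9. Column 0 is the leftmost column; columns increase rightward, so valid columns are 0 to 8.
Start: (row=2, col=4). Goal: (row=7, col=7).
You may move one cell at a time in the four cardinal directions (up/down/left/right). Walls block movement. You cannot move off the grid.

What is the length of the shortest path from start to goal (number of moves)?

BFS from (row=2, col=4) until reaching (row=7, col=7):
  Distance 0: (row=2, col=4)
  Distance 1: (row=1, col=4), (row=2, col=3), (row=2, col=5), (row=3, col=4)
  Distance 2: (row=0, col=4), (row=1, col=3), (row=1, col=5), (row=2, col=6), (row=4, col=4)
  Distance 3: (row=1, col=2), (row=1, col=6), (row=3, col=6), (row=4, col=3), (row=4, col=5), (row=5, col=4)
  Distance 4: (row=0, col=6), (row=1, col=7), (row=3, col=7), (row=4, col=6), (row=5, col=3), (row=5, col=5), (row=6, col=4)
  Distance 5: (row=0, col=7), (row=4, col=7), (row=5, col=2), (row=5, col=6), (row=6, col=3), (row=6, col=5), (row=7, col=4)
  Distance 6: (row=0, col=8), (row=5, col=1), (row=5, col=7), (row=6, col=2), (row=6, col=6), (row=7, col=3), (row=7, col=5), (row=8, col=4)
  Distance 7: (row=4, col=1), (row=5, col=0), (row=5, col=8), (row=6, col=1), (row=7, col=2), (row=7, col=6), (row=8, col=3), (row=8, col=5), (row=9, col=4)
  Distance 8: (row=3, col=1), (row=4, col=0), (row=6, col=0), (row=7, col=1), (row=7, col=7), (row=8, col=6), (row=9, col=3), (row=9, col=5)  <- goal reached here
One shortest path (8 moves): (row=2, col=4) -> (row=2, col=5) -> (row=2, col=6) -> (row=3, col=6) -> (row=4, col=6) -> (row=5, col=6) -> (row=6, col=6) -> (row=7, col=6) -> (row=7, col=7)

Answer: Shortest path length: 8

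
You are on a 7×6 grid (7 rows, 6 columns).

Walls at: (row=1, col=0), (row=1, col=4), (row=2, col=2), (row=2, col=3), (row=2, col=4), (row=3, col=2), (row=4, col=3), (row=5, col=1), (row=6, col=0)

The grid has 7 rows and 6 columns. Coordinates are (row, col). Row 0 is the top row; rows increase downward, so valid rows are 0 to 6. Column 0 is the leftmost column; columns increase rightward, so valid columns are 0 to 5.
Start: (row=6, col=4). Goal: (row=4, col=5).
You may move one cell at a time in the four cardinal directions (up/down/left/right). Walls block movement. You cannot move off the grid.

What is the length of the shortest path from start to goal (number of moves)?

BFS from (row=6, col=4) until reaching (row=4, col=5):
  Distance 0: (row=6, col=4)
  Distance 1: (row=5, col=4), (row=6, col=3), (row=6, col=5)
  Distance 2: (row=4, col=4), (row=5, col=3), (row=5, col=5), (row=6, col=2)
  Distance 3: (row=3, col=4), (row=4, col=5), (row=5, col=2), (row=6, col=1)  <- goal reached here
One shortest path (3 moves): (row=6, col=4) -> (row=6, col=5) -> (row=5, col=5) -> (row=4, col=5)

Answer: Shortest path length: 3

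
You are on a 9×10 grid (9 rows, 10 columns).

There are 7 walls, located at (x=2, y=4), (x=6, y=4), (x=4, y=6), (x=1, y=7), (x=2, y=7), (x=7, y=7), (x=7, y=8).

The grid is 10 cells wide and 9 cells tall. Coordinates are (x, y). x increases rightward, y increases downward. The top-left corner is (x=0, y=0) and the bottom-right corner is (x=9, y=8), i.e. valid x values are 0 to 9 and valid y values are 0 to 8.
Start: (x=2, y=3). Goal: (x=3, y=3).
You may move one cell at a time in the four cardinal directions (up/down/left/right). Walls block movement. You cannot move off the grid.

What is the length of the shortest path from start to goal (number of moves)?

Answer: Shortest path length: 1

Derivation:
BFS from (x=2, y=3) until reaching (x=3, y=3):
  Distance 0: (x=2, y=3)
  Distance 1: (x=2, y=2), (x=1, y=3), (x=3, y=3)  <- goal reached here
One shortest path (1 moves): (x=2, y=3) -> (x=3, y=3)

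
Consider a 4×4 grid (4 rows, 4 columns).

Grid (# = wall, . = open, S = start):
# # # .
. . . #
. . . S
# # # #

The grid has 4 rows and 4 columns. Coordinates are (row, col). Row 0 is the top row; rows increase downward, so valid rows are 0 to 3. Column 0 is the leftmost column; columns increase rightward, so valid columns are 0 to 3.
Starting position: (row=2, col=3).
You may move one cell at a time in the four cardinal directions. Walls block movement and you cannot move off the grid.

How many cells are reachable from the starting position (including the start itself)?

BFS flood-fill from (row=2, col=3):
  Distance 0: (row=2, col=3)
  Distance 1: (row=2, col=2)
  Distance 2: (row=1, col=2), (row=2, col=1)
  Distance 3: (row=1, col=1), (row=2, col=0)
  Distance 4: (row=1, col=0)
Total reachable: 7 (grid has 8 open cells total)

Answer: Reachable cells: 7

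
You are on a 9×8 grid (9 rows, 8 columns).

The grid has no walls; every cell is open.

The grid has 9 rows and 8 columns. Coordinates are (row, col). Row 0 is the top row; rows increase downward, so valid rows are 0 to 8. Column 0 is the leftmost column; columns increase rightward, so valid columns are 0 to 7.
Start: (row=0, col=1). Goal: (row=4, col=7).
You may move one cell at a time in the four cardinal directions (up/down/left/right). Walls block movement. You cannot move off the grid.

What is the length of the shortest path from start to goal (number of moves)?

Answer: Shortest path length: 10

Derivation:
BFS from (row=0, col=1) until reaching (row=4, col=7):
  Distance 0: (row=0, col=1)
  Distance 1: (row=0, col=0), (row=0, col=2), (row=1, col=1)
  Distance 2: (row=0, col=3), (row=1, col=0), (row=1, col=2), (row=2, col=1)
  Distance 3: (row=0, col=4), (row=1, col=3), (row=2, col=0), (row=2, col=2), (row=3, col=1)
  Distance 4: (row=0, col=5), (row=1, col=4), (row=2, col=3), (row=3, col=0), (row=3, col=2), (row=4, col=1)
  Distance 5: (row=0, col=6), (row=1, col=5), (row=2, col=4), (row=3, col=3), (row=4, col=0), (row=4, col=2), (row=5, col=1)
  Distance 6: (row=0, col=7), (row=1, col=6), (row=2, col=5), (row=3, col=4), (row=4, col=3), (row=5, col=0), (row=5, col=2), (row=6, col=1)
  Distance 7: (row=1, col=7), (row=2, col=6), (row=3, col=5), (row=4, col=4), (row=5, col=3), (row=6, col=0), (row=6, col=2), (row=7, col=1)
  Distance 8: (row=2, col=7), (row=3, col=6), (row=4, col=5), (row=5, col=4), (row=6, col=3), (row=7, col=0), (row=7, col=2), (row=8, col=1)
  Distance 9: (row=3, col=7), (row=4, col=6), (row=5, col=5), (row=6, col=4), (row=7, col=3), (row=8, col=0), (row=8, col=2)
  Distance 10: (row=4, col=7), (row=5, col=6), (row=6, col=5), (row=7, col=4), (row=8, col=3)  <- goal reached here
One shortest path (10 moves): (row=0, col=1) -> (row=0, col=2) -> (row=0, col=3) -> (row=0, col=4) -> (row=0, col=5) -> (row=0, col=6) -> (row=0, col=7) -> (row=1, col=7) -> (row=2, col=7) -> (row=3, col=7) -> (row=4, col=7)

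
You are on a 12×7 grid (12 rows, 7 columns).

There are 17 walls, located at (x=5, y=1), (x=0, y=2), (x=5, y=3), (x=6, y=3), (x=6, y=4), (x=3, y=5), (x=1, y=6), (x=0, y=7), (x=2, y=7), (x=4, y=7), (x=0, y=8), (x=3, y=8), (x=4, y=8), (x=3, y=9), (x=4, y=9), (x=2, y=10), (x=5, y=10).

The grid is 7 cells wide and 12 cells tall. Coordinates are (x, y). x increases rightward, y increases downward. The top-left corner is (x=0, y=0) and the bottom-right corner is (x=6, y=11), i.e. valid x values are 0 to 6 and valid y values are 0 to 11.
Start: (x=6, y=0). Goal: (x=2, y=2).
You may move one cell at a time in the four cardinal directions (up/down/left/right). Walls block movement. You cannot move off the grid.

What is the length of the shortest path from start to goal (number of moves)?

BFS from (x=6, y=0) until reaching (x=2, y=2):
  Distance 0: (x=6, y=0)
  Distance 1: (x=5, y=0), (x=6, y=1)
  Distance 2: (x=4, y=0), (x=6, y=2)
  Distance 3: (x=3, y=0), (x=4, y=1), (x=5, y=2)
  Distance 4: (x=2, y=0), (x=3, y=1), (x=4, y=2)
  Distance 5: (x=1, y=0), (x=2, y=1), (x=3, y=2), (x=4, y=3)
  Distance 6: (x=0, y=0), (x=1, y=1), (x=2, y=2), (x=3, y=3), (x=4, y=4)  <- goal reached here
One shortest path (6 moves): (x=6, y=0) -> (x=5, y=0) -> (x=4, y=0) -> (x=3, y=0) -> (x=2, y=0) -> (x=2, y=1) -> (x=2, y=2)

Answer: Shortest path length: 6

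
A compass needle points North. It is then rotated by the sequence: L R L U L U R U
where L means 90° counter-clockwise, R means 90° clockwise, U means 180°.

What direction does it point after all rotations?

Start: North
  L (left (90° counter-clockwise)) -> West
  R (right (90° clockwise)) -> North
  L (left (90° counter-clockwise)) -> West
  U (U-turn (180°)) -> East
  L (left (90° counter-clockwise)) -> North
  U (U-turn (180°)) -> South
  R (right (90° clockwise)) -> West
  U (U-turn (180°)) -> East
Final: East

Answer: Final heading: East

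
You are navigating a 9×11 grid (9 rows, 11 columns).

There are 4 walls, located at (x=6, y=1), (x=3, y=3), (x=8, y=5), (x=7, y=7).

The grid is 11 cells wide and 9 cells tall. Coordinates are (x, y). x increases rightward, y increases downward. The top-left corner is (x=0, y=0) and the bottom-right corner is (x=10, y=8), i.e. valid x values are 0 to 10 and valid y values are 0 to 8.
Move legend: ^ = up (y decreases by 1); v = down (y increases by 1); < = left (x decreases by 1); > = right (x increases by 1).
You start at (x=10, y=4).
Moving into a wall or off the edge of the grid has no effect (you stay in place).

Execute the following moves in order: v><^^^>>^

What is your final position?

Answer: Final position: (x=10, y=1)

Derivation:
Start: (x=10, y=4)
  v (down): (x=10, y=4) -> (x=10, y=5)
  > (right): blocked, stay at (x=10, y=5)
  < (left): (x=10, y=5) -> (x=9, y=5)
  ^ (up): (x=9, y=5) -> (x=9, y=4)
  ^ (up): (x=9, y=4) -> (x=9, y=3)
  ^ (up): (x=9, y=3) -> (x=9, y=2)
  > (right): (x=9, y=2) -> (x=10, y=2)
  > (right): blocked, stay at (x=10, y=2)
  ^ (up): (x=10, y=2) -> (x=10, y=1)
Final: (x=10, y=1)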